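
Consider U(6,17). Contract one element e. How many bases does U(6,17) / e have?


Contracting e from U(6,17) gives U(5,16).
Bases of U(5,16) = C(16,5) = 16! / (5! * 11!) = 4368.

4368


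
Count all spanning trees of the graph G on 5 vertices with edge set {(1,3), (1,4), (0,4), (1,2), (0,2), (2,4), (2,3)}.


By Kirchhoff's matrix tree theorem, the number of spanning trees equals
the determinant of any cofactor of the Laplacian matrix L.
G has 5 vertices and 7 edges.
Computing the (4 x 4) cofactor determinant gives 21.

21


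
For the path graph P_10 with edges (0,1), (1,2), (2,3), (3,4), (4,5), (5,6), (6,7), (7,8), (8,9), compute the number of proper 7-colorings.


P(P_10, k) = k * (k-1)^(9).
P(7) = 7 * 6^9 = 7 * 10077696 = 70543872.

70543872


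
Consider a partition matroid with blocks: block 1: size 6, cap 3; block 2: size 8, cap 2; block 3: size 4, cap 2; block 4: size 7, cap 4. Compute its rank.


Rank of a partition matroid = sum of min(|Si|, ci) for each block.
= min(6,3) + min(8,2) + min(4,2) + min(7,4)
= 3 + 2 + 2 + 4
= 11.

11


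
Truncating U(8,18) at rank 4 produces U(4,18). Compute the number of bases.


Truncating U(8,18) to rank 4 gives U(4,18).
Bases of U(4,18) are all 4-element subsets of 18 elements.
Number of bases = (18 choose 4) = 3060.

3060


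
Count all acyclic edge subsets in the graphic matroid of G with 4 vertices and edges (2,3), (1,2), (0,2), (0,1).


An independent set in a graphic matroid is an acyclic edge subset.
G has 4 vertices and 4 edges.
Enumerate all 2^4 = 16 subsets, checking for acyclicity.
Total independent sets = 14.

14


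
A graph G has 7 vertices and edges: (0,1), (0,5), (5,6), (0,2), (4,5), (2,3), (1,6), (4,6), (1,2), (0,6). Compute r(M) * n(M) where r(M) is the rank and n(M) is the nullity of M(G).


r(M) = |V| - c = 7 - 1 = 6.
nullity = |E| - r(M) = 10 - 6 = 4.
Product = 6 * 4 = 24.

24


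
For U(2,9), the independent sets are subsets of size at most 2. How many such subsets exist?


Independent sets of U(2,9) are all subsets of size <= 2.
Count = (9 choose 0) + (9 choose 1) + (9 choose 2)
     = 1 + 9 + 36
     = 46.

46


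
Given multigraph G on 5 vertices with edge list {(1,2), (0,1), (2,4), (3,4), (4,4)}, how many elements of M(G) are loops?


In a graphic matroid, a loop is a self-loop edge (u,u) with rank 0.
Examining all 5 edges for self-loops...
Self-loops found: (4,4)
Number of loops = 1.

1


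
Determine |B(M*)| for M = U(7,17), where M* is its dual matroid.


The dual of U(r,n) is U(n-r, n) = U(10,17).
Bases of U(10,17) are all (10)-element subsets.
|B(M*)| = C(17,10) = 17! / (10! * 7!) = 19448.

19448


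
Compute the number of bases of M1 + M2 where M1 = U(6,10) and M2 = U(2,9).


Bases of a direct sum M1 + M2: |B| = |B(M1)| * |B(M2)|.
|B(U(6,10))| = C(10,6) = 210.
|B(U(2,9))| = C(9,2) = 36.
Total bases = 210 * 36 = 7560.

7560


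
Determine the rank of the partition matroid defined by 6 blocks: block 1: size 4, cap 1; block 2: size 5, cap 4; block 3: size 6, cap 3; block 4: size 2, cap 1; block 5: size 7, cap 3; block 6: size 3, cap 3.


Rank of a partition matroid = sum of min(|Si|, ci) for each block.
= min(4,1) + min(5,4) + min(6,3) + min(2,1) + min(7,3) + min(3,3)
= 1 + 4 + 3 + 1 + 3 + 3
= 15.

15


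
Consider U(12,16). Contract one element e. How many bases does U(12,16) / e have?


Contracting e from U(12,16) gives U(11,15).
Bases of U(11,15) = C(15,11) = 15! / (11! * 4!) = 1365.

1365


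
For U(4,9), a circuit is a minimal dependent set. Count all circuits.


In U(4,9), circuits are the (5)-element subsets.
Any set of 5 elements is dependent, and removing any one element gives
an independent set of size 4, so it is a minimal dependent set.
Number of circuits = C(9,5) = 9! / (5! * 4!) = 126.

126


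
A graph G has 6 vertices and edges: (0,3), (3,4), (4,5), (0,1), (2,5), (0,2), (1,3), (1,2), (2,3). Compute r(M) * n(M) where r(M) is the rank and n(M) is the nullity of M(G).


r(M) = |V| - c = 6 - 1 = 5.
nullity = |E| - r(M) = 9 - 5 = 4.
Product = 5 * 4 = 20.

20


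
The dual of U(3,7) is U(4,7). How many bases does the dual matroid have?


The dual of U(r,n) is U(n-r, n) = U(4,7).
Bases of U(4,7) are all (4)-element subsets.
|B(M*)| = C(7,4) = 7! / (4! * 3!) = 35.

35


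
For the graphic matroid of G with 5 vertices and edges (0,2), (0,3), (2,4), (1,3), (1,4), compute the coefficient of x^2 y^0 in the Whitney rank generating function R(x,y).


R(x,y) = sum over A in 2^E of x^(r(E)-r(A)) * y^(|A|-r(A)).
G has 5 vertices, 5 edges. r(E) = 4.
Enumerate all 2^5 = 32 subsets.
Count subsets with r(E)-r(A)=2 and |A|-r(A)=0: 10.

10


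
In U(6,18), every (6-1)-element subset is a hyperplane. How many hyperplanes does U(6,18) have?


Hyperplanes of U(6,18) are flats of rank 5.
In a uniform matroid, these are exactly the (5)-element subsets.
Count = C(18,5) = 18! / (5! * 13!) = 8568.

8568


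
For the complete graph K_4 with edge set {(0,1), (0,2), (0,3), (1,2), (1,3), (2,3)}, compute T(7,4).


T(K_4; x,y) = x^3 + 3x^2 + 4xy + 2x + y^3 + 3y^2 + 2y.
Substituting x=7, y=4:
= 343 + 147 + 112 + 14 + 64 + 48 + 8
= 736.

736


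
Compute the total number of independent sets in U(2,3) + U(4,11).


For a direct sum, |I(M1+M2)| = |I(M1)| * |I(M2)|.
|I(U(2,3))| = sum C(3,k) for k=0..2 = 7.
|I(U(4,11))| = sum C(11,k) for k=0..4 = 562.
Total = 7 * 562 = 3934.

3934


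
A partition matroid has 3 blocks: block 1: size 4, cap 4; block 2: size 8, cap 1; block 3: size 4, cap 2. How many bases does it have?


A basis picks exactly ci elements from block i.
Number of bases = product of C(|Si|, ci).
= C(4,4) * C(8,1) * C(4,2)
= 1 * 8 * 6
= 48.

48


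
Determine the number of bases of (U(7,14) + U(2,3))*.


(M1+M2)* = M1* + M2*.
M1* = U(7,14), bases: C(14,7) = 3432.
M2* = U(1,3), bases: C(3,1) = 3.
|B(M*)| = 3432 * 3 = 10296.

10296


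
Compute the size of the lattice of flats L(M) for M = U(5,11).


Flats of U(5,11): every subset of size < 5 is a flat, plus E itself.
Count = (11 choose 0) + (11 choose 1) + (11 choose 2) + (11 choose 3) + (11 choose 4) + 1
     = 1 + 11 + 55 + 165 + 330 + 1
     = 563.

563


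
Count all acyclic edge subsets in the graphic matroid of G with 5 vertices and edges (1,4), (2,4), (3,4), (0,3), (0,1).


An independent set in a graphic matroid is an acyclic edge subset.
G has 5 vertices and 5 edges.
Enumerate all 2^5 = 32 subsets, checking for acyclicity.
Total independent sets = 30.

30


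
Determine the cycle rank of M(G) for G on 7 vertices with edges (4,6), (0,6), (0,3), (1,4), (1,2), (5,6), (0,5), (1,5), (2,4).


Cycle rank (nullity) = |E| - r(M) = |E| - (|V| - c).
|E| = 9, |V| = 7, c = 1.
Nullity = 9 - (7 - 1) = 9 - 6 = 3.

3


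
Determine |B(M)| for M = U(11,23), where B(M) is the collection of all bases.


Bases of U(11,23) are all 11-element subsets of the 23-element ground set.
Number of bases = C(23,11).
C(23,11) = 23! / (11! * 12!) = 1352078.

1352078


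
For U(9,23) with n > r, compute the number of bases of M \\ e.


Deleting e from U(9,23) gives U(9,22) since n > r.
Bases of U(9,22) = C(22,9) = 497420.

497420


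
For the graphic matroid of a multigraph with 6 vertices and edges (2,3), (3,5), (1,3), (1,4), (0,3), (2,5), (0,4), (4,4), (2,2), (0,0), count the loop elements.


In a graphic matroid, a loop is a self-loop edge (u,u) with rank 0.
Examining all 10 edges for self-loops...
Self-loops found: (4,4), (2,2), (0,0)
Number of loops = 3.

3


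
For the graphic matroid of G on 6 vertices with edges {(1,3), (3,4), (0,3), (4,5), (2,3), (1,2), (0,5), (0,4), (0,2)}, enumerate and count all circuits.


A circuit in a graphic matroid = edge set of a simple cycle.
G has 6 vertices and 9 edges.
Enumerating all minimal edge subsets forming cycles...
Total circuits found: 10.

10


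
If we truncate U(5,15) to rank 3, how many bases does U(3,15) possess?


Truncating U(5,15) to rank 3 gives U(3,15).
Bases of U(3,15) are all 3-element subsets of 15 elements.
Number of bases = (15 choose 3) = 455.

455


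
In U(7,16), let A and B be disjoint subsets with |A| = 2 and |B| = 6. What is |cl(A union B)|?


|A union B| = 2 + 6 = 8 (disjoint).
In U(7,16), cl(S) = S if |S| < 7, else cl(S) = E.
Since 8 >= 7, cl(A union B) = E.
|cl(A union B)| = 16.

16


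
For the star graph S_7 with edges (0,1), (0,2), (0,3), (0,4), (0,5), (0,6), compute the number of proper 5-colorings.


P(tree, k) = k * (k-1)^(6) for any tree on 7 vertices.
P(5) = 5 * 4^6 = 5 * 4096 = 20480.

20480


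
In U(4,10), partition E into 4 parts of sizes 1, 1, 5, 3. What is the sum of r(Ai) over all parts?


r(Ai) = min(|Ai|, 4) for each part.
Sum = min(1,4) + min(1,4) + min(5,4) + min(3,4)
    = 1 + 1 + 4 + 3
    = 9.

9


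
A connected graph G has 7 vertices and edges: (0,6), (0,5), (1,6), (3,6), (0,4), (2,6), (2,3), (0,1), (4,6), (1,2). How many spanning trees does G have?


By Kirchhoff's matrix tree theorem, the number of spanning trees equals
the determinant of any cofactor of the Laplacian matrix L.
G has 7 vertices and 10 edges.
Computing the (6 x 6) cofactor determinant gives 55.

55


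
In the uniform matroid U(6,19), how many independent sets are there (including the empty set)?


Independent sets of U(6,19) are all subsets of size <= 6.
Count = (19 choose 0) + (19 choose 1) + (19 choose 2) + (19 choose 3) + (19 choose 4) + (19 choose 5) + (19 choose 6)
     = 1 + 19 + 171 + 969 + 3876 + 11628 + 27132
     = 43796.

43796


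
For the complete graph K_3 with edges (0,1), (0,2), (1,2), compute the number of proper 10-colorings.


P(K_3, k) = k(k-1)(k-2)...(k-2).
P(10) = (10) * (9) * (8) = 720.

720


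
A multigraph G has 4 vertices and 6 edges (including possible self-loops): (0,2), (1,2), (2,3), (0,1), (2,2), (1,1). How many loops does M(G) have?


In a graphic matroid, a loop is a self-loop edge (u,u) with rank 0.
Examining all 6 edges for self-loops...
Self-loops found: (2,2), (1,1)
Number of loops = 2.

2


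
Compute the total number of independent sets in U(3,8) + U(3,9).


For a direct sum, |I(M1+M2)| = |I(M1)| * |I(M2)|.
|I(U(3,8))| = sum C(8,k) for k=0..3 = 93.
|I(U(3,9))| = sum C(9,k) for k=0..3 = 130.
Total = 93 * 130 = 12090.

12090


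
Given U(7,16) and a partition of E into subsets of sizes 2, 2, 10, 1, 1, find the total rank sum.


r(Ai) = min(|Ai|, 7) for each part.
Sum = min(2,7) + min(2,7) + min(10,7) + min(1,7) + min(1,7)
    = 2 + 2 + 7 + 1 + 1
    = 13.

13


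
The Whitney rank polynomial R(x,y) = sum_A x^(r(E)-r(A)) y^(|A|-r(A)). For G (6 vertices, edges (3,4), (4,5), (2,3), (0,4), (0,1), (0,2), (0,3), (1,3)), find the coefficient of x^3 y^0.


R(x,y) = sum over A in 2^E of x^(r(E)-r(A)) * y^(|A|-r(A)).
G has 6 vertices, 8 edges. r(E) = 5.
Enumerate all 2^8 = 256 subsets.
Count subsets with r(E)-r(A)=3 and |A|-r(A)=0: 28.

28


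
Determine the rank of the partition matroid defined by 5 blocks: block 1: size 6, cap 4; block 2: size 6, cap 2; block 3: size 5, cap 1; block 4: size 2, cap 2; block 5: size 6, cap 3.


Rank of a partition matroid = sum of min(|Si|, ci) for each block.
= min(6,4) + min(6,2) + min(5,1) + min(2,2) + min(6,3)
= 4 + 2 + 1 + 2 + 3
= 12.

12


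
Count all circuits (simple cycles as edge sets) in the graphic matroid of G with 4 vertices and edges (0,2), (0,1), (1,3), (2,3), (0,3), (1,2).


A circuit in a graphic matroid = edge set of a simple cycle.
G has 4 vertices and 6 edges.
Enumerating all minimal edge subsets forming cycles...
Total circuits found: 7.

7


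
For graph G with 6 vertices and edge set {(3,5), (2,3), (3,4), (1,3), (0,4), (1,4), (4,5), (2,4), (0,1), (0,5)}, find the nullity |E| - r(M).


Cycle rank (nullity) = |E| - r(M) = |E| - (|V| - c).
|E| = 10, |V| = 6, c = 1.
Nullity = 10 - (6 - 1) = 10 - 5 = 5.

5


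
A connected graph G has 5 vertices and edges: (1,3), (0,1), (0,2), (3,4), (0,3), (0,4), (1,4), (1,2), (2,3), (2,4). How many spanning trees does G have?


By Kirchhoff's matrix tree theorem, the number of spanning trees equals
the determinant of any cofactor of the Laplacian matrix L.
G has 5 vertices and 10 edges.
Computing the (4 x 4) cofactor determinant gives 125.

125


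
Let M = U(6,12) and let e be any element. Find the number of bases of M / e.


Contracting e from U(6,12) gives U(5,11).
Bases of U(5,11) = C(11,5) = 462.

462


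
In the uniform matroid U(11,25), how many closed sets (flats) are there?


Flats of U(11,25): every subset of size < 11 is a flat, plus E itself.
Count = (25 choose 0) + (25 choose 1) + (25 choose 2) + (25 choose 3) + (25 choose 4) + (25 choose 5) + (25 choose 6) + (25 choose 7) + (25 choose 8) + (25 choose 9) + (25 choose 10) + 1
     = 1 + 25 + 300 + 2300 + 12650 + 53130 + 177100 + 480700 + 1081575 + 2042975 + 3268760 + 1
     = 7119517.

7119517


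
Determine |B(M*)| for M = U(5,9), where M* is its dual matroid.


The dual of U(r,n) is U(n-r, n) = U(4,9).
Bases of U(4,9) are all (4)-element subsets.
|B(M*)| = (9 choose 4) = 126.

126


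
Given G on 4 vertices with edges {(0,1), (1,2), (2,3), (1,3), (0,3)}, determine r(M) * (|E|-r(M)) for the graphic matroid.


r(M) = |V| - c = 4 - 1 = 3.
nullity = |E| - r(M) = 5 - 3 = 2.
Product = 3 * 2 = 6.

6


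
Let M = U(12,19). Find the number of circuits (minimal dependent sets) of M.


In U(12,19), circuits are the (13)-element subsets.
Any set of 13 elements is dependent, and removing any one element gives
an independent set of size 12, so it is a minimal dependent set.
Number of circuits = C(19,13) = 27132.

27132


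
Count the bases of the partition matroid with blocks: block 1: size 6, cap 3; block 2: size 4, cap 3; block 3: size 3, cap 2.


A basis picks exactly ci elements from block i.
Number of bases = product of C(|Si|, ci).
= C(6,3) * C(4,3) * C(3,2)
= 20 * 4 * 3
= 240.

240


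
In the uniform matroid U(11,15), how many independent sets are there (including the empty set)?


Independent sets of U(11,15) are all subsets of size <= 11.
Count = C(15,0) + C(15,1) + C(15,2) + C(15,3) + C(15,4) + C(15,5) + C(15,6) + C(15,7) + C(15,8) + C(15,9) + C(15,10) + C(15,11)
     = 1 + 15 + 105 + 455 + 1365 + 3003 + 5005 + 6435 + 6435 + 5005 + 3003 + 1365
     = 32192.

32192


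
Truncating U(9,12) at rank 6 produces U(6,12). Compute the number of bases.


Truncating U(9,12) to rank 6 gives U(6,12).
Bases of U(6,12) are all 6-element subsets of 12 elements.
Number of bases = (12 choose 6) = 924.

924


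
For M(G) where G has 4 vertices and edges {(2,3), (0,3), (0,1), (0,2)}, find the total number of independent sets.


An independent set in a graphic matroid is an acyclic edge subset.
G has 4 vertices and 4 edges.
Enumerate all 2^4 = 16 subsets, checking for acyclicity.
Total independent sets = 14.

14


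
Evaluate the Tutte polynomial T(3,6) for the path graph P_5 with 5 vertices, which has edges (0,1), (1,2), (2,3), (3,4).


A path on 5 vertices is a tree with 4 edges.
T(x,y) = x^(4) for any tree.
T(3,6) = 3^4 = 81.

81


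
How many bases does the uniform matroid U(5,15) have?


Bases of U(5,15) are all 5-element subsets of the 15-element ground set.
Number of bases = C(15,5).
(15 choose 5) = 3003.

3003


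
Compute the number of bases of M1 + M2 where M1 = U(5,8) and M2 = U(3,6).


Bases of a direct sum M1 + M2: |B| = |B(M1)| * |B(M2)|.
|B(U(5,8))| = C(8,5) = 56.
|B(U(3,6))| = C(6,3) = 20.
Total bases = 56 * 20 = 1120.

1120


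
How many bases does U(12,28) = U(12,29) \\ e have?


Deleting e from U(12,29) gives U(12,28) since n > r.
Bases of U(12,28) = C(28,12) = 30421755.

30421755


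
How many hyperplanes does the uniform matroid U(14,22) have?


Hyperplanes of U(14,22) are flats of rank 13.
In a uniform matroid, these are exactly the (13)-element subsets.
Count = C(22,13) = 497420.

497420


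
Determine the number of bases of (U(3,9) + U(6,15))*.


(M1+M2)* = M1* + M2*.
M1* = U(6,9), bases: C(9,6) = 84.
M2* = U(9,15), bases: C(15,9) = 5005.
|B(M*)| = 84 * 5005 = 420420.

420420


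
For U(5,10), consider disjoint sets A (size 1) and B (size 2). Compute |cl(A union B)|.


|A union B| = 1 + 2 = 3 (disjoint).
In U(5,10), cl(S) = S if |S| < 5, else cl(S) = E.
Since 3 < 5, cl(A union B) = A union B.
|cl(A union B)| = 3.

3


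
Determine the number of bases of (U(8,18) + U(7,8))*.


(M1+M2)* = M1* + M2*.
M1* = U(10,18), bases: C(18,10) = 43758.
M2* = U(1,8), bases: C(8,1) = 8.
|B(M*)| = 43758 * 8 = 350064.

350064


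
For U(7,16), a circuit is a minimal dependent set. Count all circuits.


In U(7,16), circuits are the (8)-element subsets.
Any set of 8 elements is dependent, and removing any one element gives
an independent set of size 7, so it is a minimal dependent set.
Number of circuits = (16 choose 8) = 12870.

12870


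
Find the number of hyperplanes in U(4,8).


Hyperplanes of U(4,8) are flats of rank 3.
In a uniform matroid, these are exactly the (3)-element subsets.
Count = C(8,3) = 8! / (3! * 5!) = 56.

56


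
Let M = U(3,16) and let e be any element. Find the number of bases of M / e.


Contracting e from U(3,16) gives U(2,15).
Bases of U(2,15) = C(15,2) = (15 * 14) / (1 * 2) = 105.

105


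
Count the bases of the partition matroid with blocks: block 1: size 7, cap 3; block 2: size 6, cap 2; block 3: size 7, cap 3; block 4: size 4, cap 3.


A basis picks exactly ci elements from block i.
Number of bases = product of C(|Si|, ci).
= C(7,3) * C(6,2) * C(7,3) * C(4,3)
= 35 * 15 * 35 * 4
= 73500.

73500


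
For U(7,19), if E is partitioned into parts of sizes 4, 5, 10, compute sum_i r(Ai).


r(Ai) = min(|Ai|, 7) for each part.
Sum = min(4,7) + min(5,7) + min(10,7)
    = 4 + 5 + 7
    = 16.

16


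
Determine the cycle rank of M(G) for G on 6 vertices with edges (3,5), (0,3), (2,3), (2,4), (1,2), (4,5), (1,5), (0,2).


Cycle rank (nullity) = |E| - r(M) = |E| - (|V| - c).
|E| = 8, |V| = 6, c = 1.
Nullity = 8 - (6 - 1) = 8 - 5 = 3.

3


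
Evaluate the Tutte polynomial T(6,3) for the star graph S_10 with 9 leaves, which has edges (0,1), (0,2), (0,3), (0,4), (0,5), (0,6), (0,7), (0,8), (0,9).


A star on 10 vertices is a tree with 9 edges.
T(x,y) = x^(9) for any tree.
T(6,3) = 6^9 = 10077696.

10077696


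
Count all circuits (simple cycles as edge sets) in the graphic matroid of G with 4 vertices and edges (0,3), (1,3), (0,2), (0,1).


A circuit in a graphic matroid = edge set of a simple cycle.
G has 4 vertices and 4 edges.
Enumerating all minimal edge subsets forming cycles...
Total circuits found: 1.

1


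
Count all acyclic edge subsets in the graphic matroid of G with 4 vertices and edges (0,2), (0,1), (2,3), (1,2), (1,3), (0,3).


An independent set in a graphic matroid is an acyclic edge subset.
G has 4 vertices and 6 edges.
Enumerate all 2^6 = 64 subsets, checking for acyclicity.
Total independent sets = 38.

38


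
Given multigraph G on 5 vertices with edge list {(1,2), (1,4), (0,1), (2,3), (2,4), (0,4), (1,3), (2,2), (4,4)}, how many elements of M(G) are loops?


In a graphic matroid, a loop is a self-loop edge (u,u) with rank 0.
Examining all 9 edges for self-loops...
Self-loops found: (2,2), (4,4)
Number of loops = 2.

2


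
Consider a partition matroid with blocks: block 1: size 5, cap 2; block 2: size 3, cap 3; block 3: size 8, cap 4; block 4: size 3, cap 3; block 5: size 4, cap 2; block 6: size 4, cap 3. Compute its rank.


Rank of a partition matroid = sum of min(|Si|, ci) for each block.
= min(5,2) + min(3,3) + min(8,4) + min(3,3) + min(4,2) + min(4,3)
= 2 + 3 + 4 + 3 + 2 + 3
= 17.

17


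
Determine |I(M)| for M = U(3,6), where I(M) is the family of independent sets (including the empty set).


Independent sets of U(3,6) are all subsets of size <= 3.
Count = C(6,0) + C(6,1) + C(6,2) + C(6,3)
     = 1 + 6 + 15 + 20
     = 42.

42


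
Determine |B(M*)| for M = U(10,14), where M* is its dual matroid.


The dual of U(r,n) is U(n-r, n) = U(4,14).
Bases of U(4,14) are all (4)-element subsets.
|B(M*)| = C(14,4) = 14! / (4! * 10!) = 1001.

1001


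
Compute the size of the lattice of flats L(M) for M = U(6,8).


Flats of U(6,8): every subset of size < 6 is a flat, plus E itself.
Count = (8 choose 0) + (8 choose 1) + (8 choose 2) + (8 choose 3) + (8 choose 4) + (8 choose 5) + 1
     = 1 + 8 + 28 + 56 + 70 + 56 + 1
     = 220.

220


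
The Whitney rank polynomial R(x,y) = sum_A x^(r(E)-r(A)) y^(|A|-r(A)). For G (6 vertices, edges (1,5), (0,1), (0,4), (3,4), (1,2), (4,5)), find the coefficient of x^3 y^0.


R(x,y) = sum over A in 2^E of x^(r(E)-r(A)) * y^(|A|-r(A)).
G has 6 vertices, 6 edges. r(E) = 5.
Enumerate all 2^6 = 64 subsets.
Count subsets with r(E)-r(A)=3 and |A|-r(A)=0: 15.

15


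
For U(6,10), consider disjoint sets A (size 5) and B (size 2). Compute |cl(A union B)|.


|A union B| = 5 + 2 = 7 (disjoint).
In U(6,10), cl(S) = S if |S| < 6, else cl(S) = E.
Since 7 >= 6, cl(A union B) = E.
|cl(A union B)| = 10.

10


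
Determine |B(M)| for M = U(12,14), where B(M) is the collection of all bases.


Bases of U(12,14) are all 12-element subsets of the 14-element ground set.
Number of bases = C(14,12).
C(14,12) = 14! / (12! * 2!) = 91.

91


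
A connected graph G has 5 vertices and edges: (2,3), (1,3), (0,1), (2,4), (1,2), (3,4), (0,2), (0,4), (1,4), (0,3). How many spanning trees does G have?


By Kirchhoff's matrix tree theorem, the number of spanning trees equals
the determinant of any cofactor of the Laplacian matrix L.
G has 5 vertices and 10 edges.
Computing the (4 x 4) cofactor determinant gives 125.

125


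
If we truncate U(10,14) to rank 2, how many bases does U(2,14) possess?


Truncating U(10,14) to rank 2 gives U(2,14).
Bases of U(2,14) are all 2-element subsets of 14 elements.
Number of bases = C(14,2) = (14 * 13) / (1 * 2) = 91.

91


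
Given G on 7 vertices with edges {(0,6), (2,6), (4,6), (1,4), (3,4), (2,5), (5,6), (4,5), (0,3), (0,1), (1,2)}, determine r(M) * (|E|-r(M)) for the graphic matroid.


r(M) = |V| - c = 7 - 1 = 6.
nullity = |E| - r(M) = 11 - 6 = 5.
Product = 6 * 5 = 30.

30


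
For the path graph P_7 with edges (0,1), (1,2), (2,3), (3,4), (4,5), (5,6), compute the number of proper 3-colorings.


P(P_7, k) = k * (k-1)^(6).
P(3) = 3 * 2^6 = 3 * 64 = 192.

192


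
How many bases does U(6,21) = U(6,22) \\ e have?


Deleting e from U(6,22) gives U(6,21) since n > r.
Bases of U(6,21) = (21 choose 6) = 54264.

54264


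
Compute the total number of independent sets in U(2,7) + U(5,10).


For a direct sum, |I(M1+M2)| = |I(M1)| * |I(M2)|.
|I(U(2,7))| = sum C(7,k) for k=0..2 = 29.
|I(U(5,10))| = sum C(10,k) for k=0..5 = 638.
Total = 29 * 638 = 18502.

18502


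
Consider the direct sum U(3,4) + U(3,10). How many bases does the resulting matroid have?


Bases of a direct sum M1 + M2: |B| = |B(M1)| * |B(M2)|.
|B(U(3,4))| = C(4,3) = 4.
|B(U(3,10))| = C(10,3) = 120.
Total bases = 4 * 120 = 480.

480


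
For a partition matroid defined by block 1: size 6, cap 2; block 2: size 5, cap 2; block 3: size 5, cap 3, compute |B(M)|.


A basis picks exactly ci elements from block i.
Number of bases = product of C(|Si|, ci).
= C(6,2) * C(5,2) * C(5,3)
= 15 * 10 * 10
= 1500.

1500


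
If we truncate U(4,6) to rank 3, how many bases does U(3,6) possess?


Truncating U(4,6) to rank 3 gives U(3,6).
Bases of U(3,6) are all 3-element subsets of 6 elements.
Number of bases = C(6,3) = (6 * 5 * 4) / (1 * 2 * 3) = 20.

20


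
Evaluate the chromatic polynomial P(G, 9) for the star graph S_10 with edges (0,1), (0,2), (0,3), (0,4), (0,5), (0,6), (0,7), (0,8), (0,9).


P(tree, k) = k * (k-1)^(9) for any tree on 10 vertices.
P(9) = 9 * 8^9 = 9 * 134217728 = 1207959552.

1207959552


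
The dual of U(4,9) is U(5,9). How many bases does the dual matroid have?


The dual of U(r,n) is U(n-r, n) = U(5,9).
Bases of U(5,9) are all (5)-element subsets.
|B(M*)| = (9 choose 5) = 126.

126


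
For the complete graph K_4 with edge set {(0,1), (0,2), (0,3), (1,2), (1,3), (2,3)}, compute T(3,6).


T(K_4; x,y) = x^3 + 3x^2 + 4xy + 2x + y^3 + 3y^2 + 2y.
Substituting x=3, y=6:
= 27 + 27 + 72 + 6 + 216 + 108 + 12
= 468.

468


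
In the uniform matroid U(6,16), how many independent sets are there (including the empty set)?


Independent sets of U(6,16) are all subsets of size <= 6.
Count = (16 choose 0) + (16 choose 1) + (16 choose 2) + (16 choose 3) + (16 choose 4) + (16 choose 5) + (16 choose 6)
     = 1 + 16 + 120 + 560 + 1820 + 4368 + 8008
     = 14893.

14893


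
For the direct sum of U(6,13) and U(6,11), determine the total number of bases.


Bases of a direct sum M1 + M2: |B| = |B(M1)| * |B(M2)|.
|B(U(6,13))| = C(13,6) = 1716.
|B(U(6,11))| = C(11,6) = 462.
Total bases = 1716 * 462 = 792792.

792792


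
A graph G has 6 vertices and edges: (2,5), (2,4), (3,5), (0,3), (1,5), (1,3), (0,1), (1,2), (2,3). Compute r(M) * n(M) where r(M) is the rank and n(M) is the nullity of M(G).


r(M) = |V| - c = 6 - 1 = 5.
nullity = |E| - r(M) = 9 - 5 = 4.
Product = 5 * 4 = 20.

20


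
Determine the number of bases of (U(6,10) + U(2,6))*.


(M1+M2)* = M1* + M2*.
M1* = U(4,10), bases: C(10,4) = 210.
M2* = U(4,6), bases: C(6,4) = 15.
|B(M*)| = 210 * 15 = 3150.

3150


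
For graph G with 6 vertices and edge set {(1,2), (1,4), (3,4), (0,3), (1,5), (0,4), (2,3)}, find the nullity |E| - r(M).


Cycle rank (nullity) = |E| - r(M) = |E| - (|V| - c).
|E| = 7, |V| = 6, c = 1.
Nullity = 7 - (6 - 1) = 7 - 5 = 2.

2


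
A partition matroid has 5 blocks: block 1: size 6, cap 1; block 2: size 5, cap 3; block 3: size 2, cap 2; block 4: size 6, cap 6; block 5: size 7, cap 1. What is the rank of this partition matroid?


Rank of a partition matroid = sum of min(|Si|, ci) for each block.
= min(6,1) + min(5,3) + min(2,2) + min(6,6) + min(7,1)
= 1 + 3 + 2 + 6 + 1
= 13.

13


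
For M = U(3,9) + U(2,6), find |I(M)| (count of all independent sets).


For a direct sum, |I(M1+M2)| = |I(M1)| * |I(M2)|.
|I(U(3,9))| = sum C(9,k) for k=0..3 = 130.
|I(U(2,6))| = sum C(6,k) for k=0..2 = 22.
Total = 130 * 22 = 2860.

2860


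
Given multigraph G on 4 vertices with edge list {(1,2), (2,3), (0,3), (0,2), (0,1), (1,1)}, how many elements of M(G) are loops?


In a graphic matroid, a loop is a self-loop edge (u,u) with rank 0.
Examining all 6 edges for self-loops...
Self-loops found: (1,1)
Number of loops = 1.

1


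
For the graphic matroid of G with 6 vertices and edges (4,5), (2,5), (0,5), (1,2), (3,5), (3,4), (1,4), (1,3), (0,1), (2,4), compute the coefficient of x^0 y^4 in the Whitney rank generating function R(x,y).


R(x,y) = sum over A in 2^E of x^(r(E)-r(A)) * y^(|A|-r(A)).
G has 6 vertices, 10 edges. r(E) = 5.
Enumerate all 2^10 = 1024 subsets.
Count subsets with r(E)-r(A)=0 and |A|-r(A)=4: 10.

10


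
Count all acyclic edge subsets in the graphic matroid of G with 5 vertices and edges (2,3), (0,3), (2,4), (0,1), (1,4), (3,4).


An independent set in a graphic matroid is an acyclic edge subset.
G has 5 vertices and 6 edges.
Enumerate all 2^6 = 64 subsets, checking for acyclicity.
Total independent sets = 52.

52


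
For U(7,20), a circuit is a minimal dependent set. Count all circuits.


In U(7,20), circuits are the (8)-element subsets.
Any set of 8 elements is dependent, and removing any one element gives
an independent set of size 7, so it is a minimal dependent set.
Number of circuits = (20 choose 8) = 125970.

125970


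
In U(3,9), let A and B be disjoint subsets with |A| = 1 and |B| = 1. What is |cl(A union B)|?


|A union B| = 1 + 1 = 2 (disjoint).
In U(3,9), cl(S) = S if |S| < 3, else cl(S) = E.
Since 2 < 3, cl(A union B) = A union B.
|cl(A union B)| = 2.

2


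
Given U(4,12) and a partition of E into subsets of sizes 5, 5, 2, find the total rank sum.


r(Ai) = min(|Ai|, 4) for each part.
Sum = min(5,4) + min(5,4) + min(2,4)
    = 4 + 4 + 2
    = 10.

10


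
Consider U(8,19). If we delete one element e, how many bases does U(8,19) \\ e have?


Deleting e from U(8,19) gives U(8,18) since n > r.
Bases of U(8,18) = C(18,8) = 18! / (8! * 10!) = 43758.

43758


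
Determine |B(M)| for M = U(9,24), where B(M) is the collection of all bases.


Bases of U(9,24) are all 9-element subsets of the 24-element ground set.
Number of bases = C(24,9).
(24 choose 9) = 1307504.

1307504


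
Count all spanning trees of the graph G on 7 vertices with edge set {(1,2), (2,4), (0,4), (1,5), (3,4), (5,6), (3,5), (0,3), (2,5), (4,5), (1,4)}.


By Kirchhoff's matrix tree theorem, the number of spanning trees equals
the determinant of any cofactor of the Laplacian matrix L.
G has 7 vertices and 11 edges.
Computing the (6 x 6) cofactor determinant gives 104.

104


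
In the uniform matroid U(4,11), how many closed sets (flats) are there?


Flats of U(4,11): every subset of size < 4 is a flat, plus E itself.
Count = C(11,0) + C(11,1) + C(11,2) + C(11,3) + 1
     = 1 + 11 + 55 + 165 + 1
     = 233.

233


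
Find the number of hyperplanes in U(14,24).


Hyperplanes of U(14,24) are flats of rank 13.
In a uniform matroid, these are exactly the (13)-element subsets.
Count = C(24,13) = 2496144.

2496144


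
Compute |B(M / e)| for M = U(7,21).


Contracting e from U(7,21) gives U(6,20).
Bases of U(6,20) = C(20,6) = 20! / (6! * 14!) = 38760.

38760


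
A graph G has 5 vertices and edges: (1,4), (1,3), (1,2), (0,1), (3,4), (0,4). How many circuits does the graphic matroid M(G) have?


A circuit in a graphic matroid = edge set of a simple cycle.
G has 5 vertices and 6 edges.
Enumerating all minimal edge subsets forming cycles...
Total circuits found: 3.

3


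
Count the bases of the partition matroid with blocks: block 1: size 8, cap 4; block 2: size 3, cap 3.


A basis picks exactly ci elements from block i.
Number of bases = product of C(|Si|, ci).
= C(8,4) * C(3,3)
= 70 * 1
= 70.

70


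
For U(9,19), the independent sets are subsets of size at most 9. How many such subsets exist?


Independent sets of U(9,19) are all subsets of size <= 9.
Count = C(19,0) + C(19,1) + C(19,2) + C(19,3) + C(19,4) + C(19,5) + C(19,6) + C(19,7) + C(19,8) + C(19,9)
     = 1 + 19 + 171 + 969 + 3876 + 11628 + 27132 + 50388 + 75582 + 92378
     = 262144.

262144


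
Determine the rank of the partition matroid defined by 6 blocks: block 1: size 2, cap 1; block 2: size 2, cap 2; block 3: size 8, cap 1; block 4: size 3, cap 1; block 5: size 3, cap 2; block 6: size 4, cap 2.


Rank of a partition matroid = sum of min(|Si|, ci) for each block.
= min(2,1) + min(2,2) + min(8,1) + min(3,1) + min(3,2) + min(4,2)
= 1 + 2 + 1 + 1 + 2 + 2
= 9.

9


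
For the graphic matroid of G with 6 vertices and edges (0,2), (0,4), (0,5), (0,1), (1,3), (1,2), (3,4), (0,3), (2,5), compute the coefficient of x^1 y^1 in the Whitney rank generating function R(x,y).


R(x,y) = sum over A in 2^E of x^(r(E)-r(A)) * y^(|A|-r(A)).
G has 6 vertices, 9 edges. r(E) = 5.
Enumerate all 2^9 = 512 subsets.
Count subsets with r(E)-r(A)=1 and |A|-r(A)=1: 68.

68


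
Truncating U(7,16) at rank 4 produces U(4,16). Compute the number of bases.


Truncating U(7,16) to rank 4 gives U(4,16).
Bases of U(4,16) are all 4-element subsets of 16 elements.
Number of bases = (16 choose 4) = 1820.

1820


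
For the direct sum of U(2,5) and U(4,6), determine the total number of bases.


Bases of a direct sum M1 + M2: |B| = |B(M1)| * |B(M2)|.
|B(U(2,5))| = C(5,2) = 10.
|B(U(4,6))| = C(6,4) = 15.
Total bases = 10 * 15 = 150.

150


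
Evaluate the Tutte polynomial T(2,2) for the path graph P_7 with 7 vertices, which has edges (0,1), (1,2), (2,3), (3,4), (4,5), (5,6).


A path on 7 vertices is a tree with 6 edges.
T(x,y) = x^(6) for any tree.
T(2,2) = 2^6 = 64.

64


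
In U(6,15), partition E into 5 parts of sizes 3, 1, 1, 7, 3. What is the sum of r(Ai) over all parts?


r(Ai) = min(|Ai|, 6) for each part.
Sum = min(3,6) + min(1,6) + min(1,6) + min(7,6) + min(3,6)
    = 3 + 1 + 1 + 6 + 3
    = 14.

14


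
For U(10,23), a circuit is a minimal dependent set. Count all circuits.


In U(10,23), circuits are the (11)-element subsets.
Any set of 11 elements is dependent, and removing any one element gives
an independent set of size 10, so it is a minimal dependent set.
Number of circuits = C(23,11) = 23! / (11! * 12!) = 1352078.

1352078


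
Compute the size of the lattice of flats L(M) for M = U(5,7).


Flats of U(5,7): every subset of size < 5 is a flat, plus E itself.
Count = (7 choose 0) + (7 choose 1) + (7 choose 2) + (7 choose 3) + (7 choose 4) + 1
     = 1 + 7 + 21 + 35 + 35 + 1
     = 100.

100


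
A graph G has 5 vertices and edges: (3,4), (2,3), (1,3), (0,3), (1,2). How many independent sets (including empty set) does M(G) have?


An independent set in a graphic matroid is an acyclic edge subset.
G has 5 vertices and 5 edges.
Enumerate all 2^5 = 32 subsets, checking for acyclicity.
Total independent sets = 28.

28


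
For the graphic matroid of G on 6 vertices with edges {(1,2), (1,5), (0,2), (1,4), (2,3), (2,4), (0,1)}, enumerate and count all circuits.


A circuit in a graphic matroid = edge set of a simple cycle.
G has 6 vertices and 7 edges.
Enumerating all minimal edge subsets forming cycles...
Total circuits found: 3.

3


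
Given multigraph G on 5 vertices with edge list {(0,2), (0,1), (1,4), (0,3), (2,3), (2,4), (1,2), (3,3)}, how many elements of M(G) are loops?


In a graphic matroid, a loop is a self-loop edge (u,u) with rank 0.
Examining all 8 edges for self-loops...
Self-loops found: (3,3)
Number of loops = 1.

1


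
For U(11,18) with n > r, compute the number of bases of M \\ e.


Deleting e from U(11,18) gives U(11,17) since n > r.
Bases of U(11,17) = (17 choose 11) = 12376.

12376


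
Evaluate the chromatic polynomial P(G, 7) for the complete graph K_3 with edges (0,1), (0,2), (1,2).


P(K_3, k) = k(k-1)(k-2)...(k-2).
P(7) = (7) * (6) * (5) = 210.

210


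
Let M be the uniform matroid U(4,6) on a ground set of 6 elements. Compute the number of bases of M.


Bases of U(4,6) are all 4-element subsets of the 6-element ground set.
Number of bases = C(6,4).
C(6,4) = 6! / (4! * 2!) = 15.

15


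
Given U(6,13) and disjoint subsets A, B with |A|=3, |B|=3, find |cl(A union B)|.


|A union B| = 3 + 3 = 6 (disjoint).
In U(6,13), cl(S) = S if |S| < 6, else cl(S) = E.
Since 6 >= 6, cl(A union B) = E.
|cl(A union B)| = 13.

13


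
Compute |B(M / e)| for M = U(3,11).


Contracting e from U(3,11) gives U(2,10).
Bases of U(2,10) = C(10,2) = 10! / (2! * 8!) = 45.

45


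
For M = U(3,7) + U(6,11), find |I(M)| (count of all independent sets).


For a direct sum, |I(M1+M2)| = |I(M1)| * |I(M2)|.
|I(U(3,7))| = sum C(7,k) for k=0..3 = 64.
|I(U(6,11))| = sum C(11,k) for k=0..6 = 1486.
Total = 64 * 1486 = 95104.

95104


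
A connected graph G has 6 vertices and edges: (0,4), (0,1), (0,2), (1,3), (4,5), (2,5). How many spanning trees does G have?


By Kirchhoff's matrix tree theorem, the number of spanning trees equals
the determinant of any cofactor of the Laplacian matrix L.
G has 6 vertices and 6 edges.
Computing the (5 x 5) cofactor determinant gives 4.

4


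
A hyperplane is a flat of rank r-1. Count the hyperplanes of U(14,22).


Hyperplanes of U(14,22) are flats of rank 13.
In a uniform matroid, these are exactly the (13)-element subsets.
Count = (22 choose 13) = 497420.

497420


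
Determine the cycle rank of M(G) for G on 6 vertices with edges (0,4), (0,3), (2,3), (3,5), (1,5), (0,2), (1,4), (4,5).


Cycle rank (nullity) = |E| - r(M) = |E| - (|V| - c).
|E| = 8, |V| = 6, c = 1.
Nullity = 8 - (6 - 1) = 8 - 5 = 3.

3


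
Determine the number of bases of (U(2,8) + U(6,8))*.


(M1+M2)* = M1* + M2*.
M1* = U(6,8), bases: C(8,6) = 28.
M2* = U(2,8), bases: C(8,2) = 28.
|B(M*)| = 28 * 28 = 784.

784


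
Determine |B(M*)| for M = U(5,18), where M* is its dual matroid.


The dual of U(r,n) is U(n-r, n) = U(13,18).
Bases of U(13,18) are all (13)-element subsets.
|B(M*)| = C(18,13) = 18! / (13! * 5!) = 8568.

8568


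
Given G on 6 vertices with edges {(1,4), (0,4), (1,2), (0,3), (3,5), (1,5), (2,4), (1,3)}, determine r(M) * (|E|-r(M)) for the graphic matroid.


r(M) = |V| - c = 6 - 1 = 5.
nullity = |E| - r(M) = 8 - 5 = 3.
Product = 5 * 3 = 15.

15


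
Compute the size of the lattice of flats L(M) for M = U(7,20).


Flats of U(7,20): every subset of size < 7 is a flat, plus E itself.
Count = (20 choose 0) + (20 choose 1) + (20 choose 2) + (20 choose 3) + (20 choose 4) + (20 choose 5) + (20 choose 6) + 1
     = 1 + 20 + 190 + 1140 + 4845 + 15504 + 38760 + 1
     = 60461.

60461


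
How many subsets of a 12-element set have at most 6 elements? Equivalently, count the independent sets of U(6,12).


Independent sets of U(6,12) are all subsets of size <= 6.
Count = C(12,0) + C(12,1) + C(12,2) + C(12,3) + C(12,4) + C(12,5) + C(12,6)
     = 1 + 12 + 66 + 220 + 495 + 792 + 924
     = 2510.

2510


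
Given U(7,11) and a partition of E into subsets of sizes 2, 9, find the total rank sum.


r(Ai) = min(|Ai|, 7) for each part.
Sum = min(2,7) + min(9,7)
    = 2 + 7
    = 9.

9


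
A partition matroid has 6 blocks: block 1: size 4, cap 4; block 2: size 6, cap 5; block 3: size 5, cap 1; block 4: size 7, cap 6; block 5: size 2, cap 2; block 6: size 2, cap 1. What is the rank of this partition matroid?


Rank of a partition matroid = sum of min(|Si|, ci) for each block.
= min(4,4) + min(6,5) + min(5,1) + min(7,6) + min(2,2) + min(2,1)
= 4 + 5 + 1 + 6 + 2 + 1
= 19.

19


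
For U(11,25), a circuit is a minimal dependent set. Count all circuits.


In U(11,25), circuits are the (12)-element subsets.
Any set of 12 elements is dependent, and removing any one element gives
an independent set of size 11, so it is a minimal dependent set.
Number of circuits = C(25,12) = 25! / (12! * 13!) = 5200300.

5200300


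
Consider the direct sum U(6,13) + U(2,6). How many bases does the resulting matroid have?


Bases of a direct sum M1 + M2: |B| = |B(M1)| * |B(M2)|.
|B(U(6,13))| = C(13,6) = 1716.
|B(U(2,6))| = C(6,2) = 15.
Total bases = 1716 * 15 = 25740.

25740


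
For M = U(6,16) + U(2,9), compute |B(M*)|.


(M1+M2)* = M1* + M2*.
M1* = U(10,16), bases: C(16,10) = 8008.
M2* = U(7,9), bases: C(9,7) = 36.
|B(M*)| = 8008 * 36 = 288288.

288288


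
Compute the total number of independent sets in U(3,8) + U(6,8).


For a direct sum, |I(M1+M2)| = |I(M1)| * |I(M2)|.
|I(U(3,8))| = sum C(8,k) for k=0..3 = 93.
|I(U(6,8))| = sum C(8,k) for k=0..6 = 247.
Total = 93 * 247 = 22971.

22971


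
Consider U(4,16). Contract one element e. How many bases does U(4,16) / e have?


Contracting e from U(4,16) gives U(3,15).
Bases of U(3,15) = C(15,3) = 15! / (3! * 12!) = 455.

455


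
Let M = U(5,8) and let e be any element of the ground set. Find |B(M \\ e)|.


Deleting e from U(5,8) gives U(5,7) since n > r.
Bases of U(5,7) = C(7,5) = 7! / (5! * 2!) = 21.

21


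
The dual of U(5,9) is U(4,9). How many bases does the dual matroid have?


The dual of U(r,n) is U(n-r, n) = U(4,9).
Bases of U(4,9) are all (4)-element subsets.
|B(M*)| = C(9,4) = 9! / (4! * 5!) = 126.

126


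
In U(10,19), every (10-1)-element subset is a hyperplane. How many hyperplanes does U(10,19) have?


Hyperplanes of U(10,19) are flats of rank 9.
In a uniform matroid, these are exactly the (9)-element subsets.
Count = C(19,9) = 92378.

92378


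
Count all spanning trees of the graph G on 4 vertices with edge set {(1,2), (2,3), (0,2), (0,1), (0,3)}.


By Kirchhoff's matrix tree theorem, the number of spanning trees equals
the determinant of any cofactor of the Laplacian matrix L.
G has 4 vertices and 5 edges.
Computing the (3 x 3) cofactor determinant gives 8.

8
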